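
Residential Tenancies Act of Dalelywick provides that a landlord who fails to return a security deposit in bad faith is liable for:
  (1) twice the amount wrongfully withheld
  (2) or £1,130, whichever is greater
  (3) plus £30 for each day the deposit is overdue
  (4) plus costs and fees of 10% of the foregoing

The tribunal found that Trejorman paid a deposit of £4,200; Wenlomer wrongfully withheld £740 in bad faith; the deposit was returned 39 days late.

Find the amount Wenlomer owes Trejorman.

Doubled: 2 × £740 = £1,480
Minimum £1,130: £1,480 meets the minimum, no increase.
Late-return penalty: 39 × £30 = £1,170
Damages plus late penalty: £1,480 + £1,170 = £2,650
Costs and fees: 10% of £2,650 = £265
Total recovery: £2,650 + £265 = £2,915

£2,915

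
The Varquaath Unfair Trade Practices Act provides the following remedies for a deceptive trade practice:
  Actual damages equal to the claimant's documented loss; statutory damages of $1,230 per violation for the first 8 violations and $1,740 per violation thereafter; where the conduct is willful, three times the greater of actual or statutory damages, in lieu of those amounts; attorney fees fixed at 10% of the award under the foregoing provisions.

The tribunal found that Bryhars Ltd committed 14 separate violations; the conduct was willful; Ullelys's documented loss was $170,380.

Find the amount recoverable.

$562,254

First 8 violations: 8 × $1,230 = $9,840
Remaining violations: (14 − 8) × $1,740 = $10,440
Statutory damages: $9,840 + $10,440 = $20,280
Greater of actual damages ($170,380) or statutory damages ($20,280): $170,380
Trebled: 3 × $170,380 = $511,140
Attorney fees: 10% of $511,140 = $51,114
Total recovery: $511,140 + $51,114 = $562,254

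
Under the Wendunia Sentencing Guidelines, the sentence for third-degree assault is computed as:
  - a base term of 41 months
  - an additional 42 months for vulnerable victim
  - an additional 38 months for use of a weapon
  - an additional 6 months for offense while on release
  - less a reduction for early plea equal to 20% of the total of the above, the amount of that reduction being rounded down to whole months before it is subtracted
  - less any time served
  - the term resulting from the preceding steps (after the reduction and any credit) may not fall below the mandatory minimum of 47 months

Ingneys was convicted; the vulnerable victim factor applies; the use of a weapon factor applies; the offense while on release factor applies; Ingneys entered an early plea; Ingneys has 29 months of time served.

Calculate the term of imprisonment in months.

Vulnerable victim enhancement: +42 months
Use of a weapon enhancement: +38 months
Offense while on release enhancement: +6 months
Adjusted term: 41 months + 42 months + 38 months + 6 months = 127 months
Early plea reduction: 20% of 127 months = 25 months (rounded down)
After reduction: 127 − 25 = 102 months
Less time served: 102 months − 29 months = 73 months
Minimum 47 months: 73 months meets the minimum, no increase.

73 months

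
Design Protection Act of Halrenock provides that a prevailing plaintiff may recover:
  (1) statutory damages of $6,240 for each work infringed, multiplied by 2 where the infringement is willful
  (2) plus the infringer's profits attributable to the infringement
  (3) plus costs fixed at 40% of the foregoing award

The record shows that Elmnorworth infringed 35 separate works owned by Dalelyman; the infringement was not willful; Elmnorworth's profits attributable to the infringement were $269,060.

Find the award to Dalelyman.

Statutory damages: 35 × $6,240 = $218,400
Infringement not willful: no ×2 enhancement.
Combined award: $218,400 + $269,060 = $487,460
Costs: 40% of $487,460 = $194,984
Award plus costs: $487,460 + $194,984 = $682,444

$682,444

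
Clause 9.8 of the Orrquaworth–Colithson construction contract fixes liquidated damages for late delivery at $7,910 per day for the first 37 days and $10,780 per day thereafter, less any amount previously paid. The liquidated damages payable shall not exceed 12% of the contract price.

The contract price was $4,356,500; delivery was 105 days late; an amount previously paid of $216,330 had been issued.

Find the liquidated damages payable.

First 37 days: 37 × $7,910 = $292,670
Remaining days: (105 − 37) × $10,780 = $733,040
Accrued per-day damages: $292,670 + $733,040 = $1,025,710
Less amount previously paid: $1,025,710 − $216,330 = $809,380
Cap: 12% of $4,356,500 = $522,780
Cap at $522,780: $809,380 exceeds the cap → $522,780

$522,780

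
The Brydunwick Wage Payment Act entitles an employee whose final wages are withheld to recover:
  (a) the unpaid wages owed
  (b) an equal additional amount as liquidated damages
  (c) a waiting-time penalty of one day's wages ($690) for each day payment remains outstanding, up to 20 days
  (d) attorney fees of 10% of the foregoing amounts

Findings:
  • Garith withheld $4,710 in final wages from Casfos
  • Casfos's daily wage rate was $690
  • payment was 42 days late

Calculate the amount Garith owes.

Liquidated damages (equal amount): $4,710
Penalty days: min(42, 20) = 20
Waiting-time penalty: 20 × $690 = $13,800
Subtotal: $4,710 + $4,710 + $13,800 = $23,220
Attorney fees: 10% of $23,220 = $2,322
Total award: $23,220 + $2,322 = $25,542

$25,542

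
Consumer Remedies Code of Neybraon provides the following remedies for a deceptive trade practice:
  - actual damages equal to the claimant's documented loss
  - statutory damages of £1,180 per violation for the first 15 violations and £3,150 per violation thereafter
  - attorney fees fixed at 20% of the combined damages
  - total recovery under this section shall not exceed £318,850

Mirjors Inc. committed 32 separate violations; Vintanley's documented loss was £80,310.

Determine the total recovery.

First 15 violations: 15 × £1,180 = £17,700
Remaining violations: (32 − 15) × £3,150 = £53,550
Statutory damages: £17,700 + £53,550 = £71,250
Combined damages: £80,310 + £71,250 = £151,560
Attorney fees: 20% of £151,560 = £30,312
Total before cap: £151,560 + £30,312 = £181,872
Cap at £318,850: £181,872 is within the cap, no reduction.

£181,872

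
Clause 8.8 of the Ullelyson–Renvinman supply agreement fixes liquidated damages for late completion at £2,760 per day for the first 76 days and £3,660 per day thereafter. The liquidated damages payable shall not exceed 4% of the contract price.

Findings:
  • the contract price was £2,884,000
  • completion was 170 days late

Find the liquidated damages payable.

£115,360

First 76 days: 76 × £2,760 = £209,760
Remaining days: (170 − 76) × £3,660 = £344,040
Accrued per-day damages: £209,760 + £344,040 = £553,800
Cap: 4% of £2,884,000 = £115,360
Cap at £115,360: £553,800 exceeds the cap → £115,360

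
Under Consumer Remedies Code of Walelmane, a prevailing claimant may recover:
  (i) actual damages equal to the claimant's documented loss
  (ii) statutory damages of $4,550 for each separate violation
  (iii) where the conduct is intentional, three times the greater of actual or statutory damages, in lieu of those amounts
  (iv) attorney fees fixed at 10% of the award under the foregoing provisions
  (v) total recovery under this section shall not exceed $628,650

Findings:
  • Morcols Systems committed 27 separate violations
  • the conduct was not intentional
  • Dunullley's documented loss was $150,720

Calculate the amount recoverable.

$300,927

Statutory damages: 27 × $4,550 = $122,850
Conduct not intentional: the in-lieu enhancement does not apply.
Actual plus statutory damages: $150,720 + $122,850 = $273,570
Attorney fees: 10% of $273,570 = $27,357
Total before cap: $273,570 + $27,357 = $300,927
Cap at $628,650: $300,927 is within the cap, no reduction.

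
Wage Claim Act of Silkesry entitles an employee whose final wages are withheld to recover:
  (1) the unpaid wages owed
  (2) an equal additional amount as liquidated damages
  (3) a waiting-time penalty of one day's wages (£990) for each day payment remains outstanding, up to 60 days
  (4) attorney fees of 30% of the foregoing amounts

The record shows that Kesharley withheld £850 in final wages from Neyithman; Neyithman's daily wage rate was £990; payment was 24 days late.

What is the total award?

Total award: £33,098

Liquidated damages (equal amount): £850
Penalty days: min(24, 60) = 24
Waiting-time penalty: 24 × £990 = £23,760
Subtotal: £850 + £850 + £23,760 = £25,460
Attorney fees: 30% of £25,460 = £7,638
Total award: £25,460 + £7,638 = £33,098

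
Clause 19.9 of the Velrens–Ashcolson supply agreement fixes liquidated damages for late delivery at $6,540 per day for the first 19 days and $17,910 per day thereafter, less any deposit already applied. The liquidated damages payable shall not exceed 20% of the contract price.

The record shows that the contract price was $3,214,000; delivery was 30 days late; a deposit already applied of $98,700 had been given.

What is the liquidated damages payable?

$222,570

First 19 days: 19 × $6,540 = $124,260
Remaining days: (30 − 19) × $17,910 = $197,010
Accrued per-day damages: $124,260 + $197,010 = $321,270
Less deposit already applied: $321,270 − $98,700 = $222,570
Cap: 20% of $3,214,000 = $642,800
Cap at $642,800: $222,570 is within the cap, no reduction.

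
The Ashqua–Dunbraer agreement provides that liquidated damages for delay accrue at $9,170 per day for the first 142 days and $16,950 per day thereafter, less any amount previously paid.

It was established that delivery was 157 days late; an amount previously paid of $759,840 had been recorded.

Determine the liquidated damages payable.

First 142 days: 142 × $9,170 = $1,302,140
Remaining days: (157 − 142) × $16,950 = $254,250
Accrued per-day damages: $1,302,140 + $254,250 = $1,556,390
Less amount previously paid: $1,556,390 − $759,840 = $796,550

Liquidated damages: $796,550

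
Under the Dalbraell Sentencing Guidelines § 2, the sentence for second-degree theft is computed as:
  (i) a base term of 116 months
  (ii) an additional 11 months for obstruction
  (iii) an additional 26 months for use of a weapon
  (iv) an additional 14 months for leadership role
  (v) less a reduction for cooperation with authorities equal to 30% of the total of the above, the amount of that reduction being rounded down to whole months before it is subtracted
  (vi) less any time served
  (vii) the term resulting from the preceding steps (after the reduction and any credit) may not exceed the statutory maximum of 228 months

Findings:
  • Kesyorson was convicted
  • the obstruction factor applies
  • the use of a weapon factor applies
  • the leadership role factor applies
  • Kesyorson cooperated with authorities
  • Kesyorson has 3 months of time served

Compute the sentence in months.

114 months

Obstruction enhancement: +11 months
Use of a weapon enhancement: +26 months
Leadership role enhancement: +14 months
Adjusted term: 116 months + 11 months + 26 months + 14 months = 167 months
Cooperation with authorities reduction: 30% of 167 months = 50 months (rounded down)
After reduction: 167 − 50 = 117 months
Less time served: 117 months − 3 months = 114 months
Cap at 228 months: 114 months is within the cap, no reduction.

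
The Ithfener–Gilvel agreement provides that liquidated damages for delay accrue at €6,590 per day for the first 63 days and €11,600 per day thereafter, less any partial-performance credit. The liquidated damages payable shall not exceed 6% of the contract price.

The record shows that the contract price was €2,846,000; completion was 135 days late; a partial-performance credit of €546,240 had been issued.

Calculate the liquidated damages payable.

First 63 days: 63 × €6,590 = €415,170
Remaining days: (135 − 63) × €11,600 = €835,200
Accrued per-day damages: €415,170 + €835,200 = €1,250,370
Less partial-performance credit: €1,250,370 − €546,240 = €704,130
Cap: 6% of €2,846,000 = €170,760
Cap at €170,760: €704,130 exceeds the cap → €170,760

€170,760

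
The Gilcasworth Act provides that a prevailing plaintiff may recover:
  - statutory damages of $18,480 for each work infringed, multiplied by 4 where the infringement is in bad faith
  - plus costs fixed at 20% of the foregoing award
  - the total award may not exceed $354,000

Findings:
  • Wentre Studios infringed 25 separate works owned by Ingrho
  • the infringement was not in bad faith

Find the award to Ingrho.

$354,000

Statutory damages: 25 × $18,480 = $462,000
Infringement not in bad faith: no ×4 enhancement.
Costs: 20% of $462,000 = $92,400
Award plus costs: $462,000 + $92,400 = $554,400
Cap at $354,000: $554,400 exceeds the cap → $354,000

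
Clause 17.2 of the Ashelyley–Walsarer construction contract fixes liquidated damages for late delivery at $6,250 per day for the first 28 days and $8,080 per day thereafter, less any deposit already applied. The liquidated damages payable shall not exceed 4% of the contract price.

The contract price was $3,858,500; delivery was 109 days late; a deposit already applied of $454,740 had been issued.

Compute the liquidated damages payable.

First 28 days: 28 × $6,250 = $175,000
Remaining days: (109 − 28) × $8,080 = $654,480
Accrued per-day damages: $175,000 + $654,480 = $829,480
Less deposit already applied: $829,480 − $454,740 = $374,740
Cap: 4% of $3,858,500 = $154,340
Cap at $154,340: $374,740 exceeds the cap → $154,340

Liquidated damages: $154,340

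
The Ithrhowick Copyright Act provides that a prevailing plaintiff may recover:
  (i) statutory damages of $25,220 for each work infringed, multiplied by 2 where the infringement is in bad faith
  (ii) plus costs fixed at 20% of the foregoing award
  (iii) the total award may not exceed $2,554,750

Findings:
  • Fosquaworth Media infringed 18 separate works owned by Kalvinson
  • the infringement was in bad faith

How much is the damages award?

Statutory damages: 18 × $25,220 = $453,960
Doubled: 2 × $453,960 = $907,920
Costs: 20% of $907,920 = $181,584
Award plus costs: $907,920 + $181,584 = $1,089,504
Cap at $2,554,750: $1,089,504 is within the cap, no reduction.

$1,089,504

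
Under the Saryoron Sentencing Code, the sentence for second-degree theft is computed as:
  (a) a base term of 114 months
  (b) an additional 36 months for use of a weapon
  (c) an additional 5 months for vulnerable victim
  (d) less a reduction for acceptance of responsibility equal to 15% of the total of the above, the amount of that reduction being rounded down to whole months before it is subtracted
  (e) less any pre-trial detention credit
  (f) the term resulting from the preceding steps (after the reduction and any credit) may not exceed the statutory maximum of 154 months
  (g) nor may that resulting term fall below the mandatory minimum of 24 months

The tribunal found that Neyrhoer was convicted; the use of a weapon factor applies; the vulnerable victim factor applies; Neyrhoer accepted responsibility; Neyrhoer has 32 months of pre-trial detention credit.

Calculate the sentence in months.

100 months

Use of a weapon enhancement: +36 months
Vulnerable victim enhancement: +5 months
Adjusted term: 114 months + 36 months + 5 months = 155 months
Acceptance of responsibility reduction: 15% of 155 months = 23 months (rounded down)
After reduction: 155 − 23 = 132 months
Less pre-trial detention credit: 132 months − 32 months = 100 months
Cap at 154 months: 100 months is within the cap, no reduction.
Minimum 24 months: 100 months meets the minimum, no increase.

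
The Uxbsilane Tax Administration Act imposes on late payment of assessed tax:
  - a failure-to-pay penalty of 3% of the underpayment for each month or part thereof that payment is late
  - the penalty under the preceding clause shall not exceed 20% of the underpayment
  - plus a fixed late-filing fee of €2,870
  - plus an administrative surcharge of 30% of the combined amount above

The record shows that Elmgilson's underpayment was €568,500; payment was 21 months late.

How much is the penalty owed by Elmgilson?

€151,541

Accrued rate: 3% × 21 = 63%, capped at 20% → 20%
Failure-to-pay penalty: 20% of €568,500 = €113,700
Penalty before surcharge: €113,700 + €2,870 = €116,570
Administrative surcharge: 30% of €116,570 = €34,971
Total penalty: €116,570 + €34,971 = €151,541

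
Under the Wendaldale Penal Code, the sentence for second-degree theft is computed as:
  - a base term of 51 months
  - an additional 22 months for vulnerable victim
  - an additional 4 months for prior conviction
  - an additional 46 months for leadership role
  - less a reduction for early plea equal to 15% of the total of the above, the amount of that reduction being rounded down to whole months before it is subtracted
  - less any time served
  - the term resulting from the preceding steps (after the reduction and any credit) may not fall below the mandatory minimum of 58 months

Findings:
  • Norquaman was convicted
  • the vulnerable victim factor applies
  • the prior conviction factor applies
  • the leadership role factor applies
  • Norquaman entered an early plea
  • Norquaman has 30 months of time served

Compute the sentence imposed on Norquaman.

75 months

Vulnerable victim enhancement: +22 months
Prior conviction enhancement: +4 months
Leadership role enhancement: +46 months
Adjusted term: 51 months + 22 months + 4 months + 46 months = 123 months
Early plea reduction: 15% of 123 months = 18 months (rounded down)
After reduction: 123 − 18 = 105 months
Less time served: 105 months − 30 months = 75 months
Minimum 58 months: 75 months meets the minimum, no increase.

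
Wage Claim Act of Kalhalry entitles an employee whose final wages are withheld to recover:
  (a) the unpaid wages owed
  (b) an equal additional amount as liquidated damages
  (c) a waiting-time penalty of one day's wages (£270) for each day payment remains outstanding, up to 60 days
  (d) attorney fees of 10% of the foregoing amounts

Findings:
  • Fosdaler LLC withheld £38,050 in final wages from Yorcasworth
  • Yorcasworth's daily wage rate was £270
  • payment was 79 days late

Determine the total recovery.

£101,530

Liquidated damages (equal amount): £38,050
Penalty days: min(79, 60) = 60
Waiting-time penalty: 60 × £270 = £16,200
Subtotal: £38,050 + £38,050 + £16,200 = £92,300
Attorney fees: 10% of £92,300 = £9,230
Total award: £92,300 + £9,230 = £101,530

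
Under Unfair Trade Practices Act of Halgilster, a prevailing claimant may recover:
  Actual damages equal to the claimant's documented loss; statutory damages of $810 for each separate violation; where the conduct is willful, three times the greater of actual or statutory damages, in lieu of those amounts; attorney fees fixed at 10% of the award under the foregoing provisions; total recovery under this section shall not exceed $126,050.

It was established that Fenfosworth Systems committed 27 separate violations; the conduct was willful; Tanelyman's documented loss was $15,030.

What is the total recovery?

Statutory damages: 27 × $810 = $21,870
Greater of actual damages ($15,030) or statutory damages ($21,870): $21,870
Trebled: 3 × $21,870 = $65,610
Attorney fees: 10% of $65,610 = $6,561
Total before cap: $65,610 + $6,561 = $72,171
Cap at $126,050: $72,171 is within the cap, no reduction.

$72,171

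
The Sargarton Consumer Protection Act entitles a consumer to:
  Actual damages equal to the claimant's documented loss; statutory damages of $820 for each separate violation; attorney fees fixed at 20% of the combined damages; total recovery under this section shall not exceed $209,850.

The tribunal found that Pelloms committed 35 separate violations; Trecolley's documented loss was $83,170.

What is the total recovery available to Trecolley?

$134,244

Statutory damages: 35 × $820 = $28,700
Combined damages: $83,170 + $28,700 = $111,870
Attorney fees: 20% of $111,870 = $22,374
Total before cap: $111,870 + $22,374 = $134,244
Cap at $209,850: $134,244 is within the cap, no reduction.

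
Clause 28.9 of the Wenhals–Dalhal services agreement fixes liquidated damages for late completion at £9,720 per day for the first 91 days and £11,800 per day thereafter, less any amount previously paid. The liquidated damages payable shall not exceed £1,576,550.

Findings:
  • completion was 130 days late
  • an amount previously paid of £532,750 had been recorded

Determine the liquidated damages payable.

First 91 days: 91 × £9,720 = £884,520
Remaining days: (130 − 91) × £11,800 = £460,200
Accrued per-day damages: £884,520 + £460,200 = £1,344,720
Less amount previously paid: £1,344,720 − £532,750 = £811,970
Cap at £1,576,550: £811,970 is within the cap, no reduction.

£811,970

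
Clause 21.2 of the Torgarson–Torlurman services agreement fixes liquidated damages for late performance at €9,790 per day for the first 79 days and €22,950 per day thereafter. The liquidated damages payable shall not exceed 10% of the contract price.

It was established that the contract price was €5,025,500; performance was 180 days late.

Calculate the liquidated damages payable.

First 79 days: 79 × €9,790 = €773,410
Remaining days: (180 − 79) × €22,950 = €2,317,950
Accrued per-day damages: €773,410 + €2,317,950 = €3,091,360
Cap: 10% of €5,025,500 = €502,550
Cap at €502,550: €3,091,360 exceeds the cap → €502,550

Liquidated damages: €502,550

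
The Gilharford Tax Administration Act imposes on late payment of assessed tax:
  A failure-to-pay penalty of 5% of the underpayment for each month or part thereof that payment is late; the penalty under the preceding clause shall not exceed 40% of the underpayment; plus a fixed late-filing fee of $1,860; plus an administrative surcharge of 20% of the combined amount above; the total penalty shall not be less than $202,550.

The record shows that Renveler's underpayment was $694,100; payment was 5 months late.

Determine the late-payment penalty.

$210,462

Accrued rate: 5% × 5 = 25%, capped at 40% → 25%
Failure-to-pay penalty: 25% of $694,100 = $173,525
Penalty before surcharge: $173,525 + $1,860 = $175,385
Administrative surcharge: 20% of $175,385 = $35,077
Total penalty: $175,385 + $35,077 = $210,462
Minimum $202,550: $210,462 meets the minimum, no increase.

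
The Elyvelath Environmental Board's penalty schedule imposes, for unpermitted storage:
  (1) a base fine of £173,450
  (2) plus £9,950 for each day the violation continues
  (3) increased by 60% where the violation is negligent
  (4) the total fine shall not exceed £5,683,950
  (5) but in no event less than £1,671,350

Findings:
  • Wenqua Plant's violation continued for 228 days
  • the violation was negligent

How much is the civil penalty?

Per-day component: 228 × £9,950 = £2,268,600
Base plus per-day: £173,450 + £2,268,600 = £2,442,050
Enhancement: 60% of £2,442,050 = £1,465,230
Enhanced fine: £2,442,050 + £1,465,230 = £3,907,280
Cap at £5,683,950: £3,907,280 is within the cap, no reduction.
Minimum £1,671,350: £3,907,280 meets the minimum, no increase.

£3,907,280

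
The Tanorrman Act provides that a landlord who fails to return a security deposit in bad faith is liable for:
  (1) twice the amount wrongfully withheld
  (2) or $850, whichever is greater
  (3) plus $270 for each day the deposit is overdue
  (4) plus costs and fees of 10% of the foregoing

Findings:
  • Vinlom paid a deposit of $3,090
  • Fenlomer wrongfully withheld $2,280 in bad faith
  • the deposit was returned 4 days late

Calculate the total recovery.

$6,204

Doubled: 2 × $2,280 = $4,560
Minimum $850: $4,560 meets the minimum, no increase.
Late-return penalty: 4 × $270 = $1,080
Damages plus late penalty: $4,560 + $1,080 = $5,640
Costs and fees: 10% of $5,640 = $564
Total recovery: $5,640 + $564 = $6,204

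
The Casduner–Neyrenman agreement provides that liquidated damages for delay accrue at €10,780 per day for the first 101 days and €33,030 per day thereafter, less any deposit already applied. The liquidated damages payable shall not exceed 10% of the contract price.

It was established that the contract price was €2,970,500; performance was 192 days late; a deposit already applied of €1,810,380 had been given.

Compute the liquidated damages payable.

€297,050

First 101 days: 101 × €10,780 = €1,088,780
Remaining days: (192 − 101) × €33,030 = €3,005,730
Accrued per-day damages: €1,088,780 + €3,005,730 = €4,094,510
Less deposit already applied: €4,094,510 − €1,810,380 = €2,284,130
Cap: 10% of €2,970,500 = €297,050
Cap at €297,050: €2,284,130 exceeds the cap → €297,050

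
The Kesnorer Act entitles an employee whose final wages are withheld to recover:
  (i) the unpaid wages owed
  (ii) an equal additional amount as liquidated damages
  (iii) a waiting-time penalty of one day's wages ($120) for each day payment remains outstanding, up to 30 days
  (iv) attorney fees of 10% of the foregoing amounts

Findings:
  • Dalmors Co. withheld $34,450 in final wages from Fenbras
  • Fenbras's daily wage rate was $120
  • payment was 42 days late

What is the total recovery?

$79,750

Liquidated damages (equal amount): $34,450
Penalty days: min(42, 30) = 30
Waiting-time penalty: 30 × $120 = $3,600
Subtotal: $34,450 + $34,450 + $3,600 = $72,500
Attorney fees: 10% of $72,500 = $7,250
Total award: $72,500 + $7,250 = $79,750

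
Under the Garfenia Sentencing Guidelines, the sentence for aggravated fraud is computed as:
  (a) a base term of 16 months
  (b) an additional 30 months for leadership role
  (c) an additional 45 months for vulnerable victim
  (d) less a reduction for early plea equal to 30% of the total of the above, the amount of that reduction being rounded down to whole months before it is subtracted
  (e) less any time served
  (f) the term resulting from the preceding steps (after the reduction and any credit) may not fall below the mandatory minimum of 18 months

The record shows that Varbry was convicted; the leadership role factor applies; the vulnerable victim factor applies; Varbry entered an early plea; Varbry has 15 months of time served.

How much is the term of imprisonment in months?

Sentence: 49 months

Leadership role enhancement: +30 months
Vulnerable victim enhancement: +45 months
Adjusted term: 16 months + 30 months + 45 months = 91 months
Early plea reduction: 30% of 91 months = 27 months (rounded down)
After reduction: 91 − 27 = 64 months
Less time served: 64 months − 15 months = 49 months
Minimum 18 months: 49 months meets the minimum, no increase.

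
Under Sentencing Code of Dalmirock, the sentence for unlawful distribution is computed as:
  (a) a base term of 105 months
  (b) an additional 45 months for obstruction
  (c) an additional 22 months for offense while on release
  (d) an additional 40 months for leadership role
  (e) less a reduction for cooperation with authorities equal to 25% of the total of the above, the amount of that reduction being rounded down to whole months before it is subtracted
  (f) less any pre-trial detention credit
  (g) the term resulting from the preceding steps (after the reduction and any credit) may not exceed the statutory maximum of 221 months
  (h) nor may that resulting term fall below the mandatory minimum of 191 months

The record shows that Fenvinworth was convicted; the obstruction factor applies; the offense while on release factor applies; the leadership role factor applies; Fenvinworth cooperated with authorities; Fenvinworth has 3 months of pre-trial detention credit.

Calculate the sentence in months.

191 months

Obstruction enhancement: +45 months
Offense while on release enhancement: +22 months
Leadership role enhancement: +40 months
Adjusted term: 105 months + 45 months + 22 months + 40 months = 212 months
Cooperation with authorities reduction: 25% of 212 months = 53 months (rounded down)
After reduction: 212 − 53 = 159 months
Less pre-trial detention credit: 159 months − 3 months = 156 months
Cap at 221 months: 156 months is within the cap, no reduction.
Minimum 191 months: 156 months is below the minimum → 191 months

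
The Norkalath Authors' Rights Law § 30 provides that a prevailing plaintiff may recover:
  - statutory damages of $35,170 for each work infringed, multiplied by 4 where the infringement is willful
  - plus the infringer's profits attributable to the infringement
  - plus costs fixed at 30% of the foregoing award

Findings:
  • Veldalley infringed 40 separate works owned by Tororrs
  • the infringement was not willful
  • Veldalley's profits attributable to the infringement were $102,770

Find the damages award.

$1,962,441

Statutory damages: 40 × $35,170 = $1,406,800
Infringement not willful: no ×4 enhancement.
Combined award: $1,406,800 + $102,770 = $1,509,570
Costs: 30% of $1,509,570 = $452,871
Award plus costs: $1,509,570 + $452,871 = $1,962,441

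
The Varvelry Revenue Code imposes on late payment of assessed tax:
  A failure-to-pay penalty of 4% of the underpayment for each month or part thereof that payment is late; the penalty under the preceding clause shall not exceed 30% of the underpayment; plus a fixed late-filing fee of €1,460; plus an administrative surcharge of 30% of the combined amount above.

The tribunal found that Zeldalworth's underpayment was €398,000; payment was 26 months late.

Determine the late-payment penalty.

Accrued rate: 4% × 26 = 104%, capped at 30% → 30%
Failure-to-pay penalty: 30% of €398,000 = €119,400
Penalty before surcharge: €119,400 + €1,460 = €120,860
Administrative surcharge: 30% of €120,860 = €36,258
Total penalty: €120,860 + €36,258 = €157,118

€157,118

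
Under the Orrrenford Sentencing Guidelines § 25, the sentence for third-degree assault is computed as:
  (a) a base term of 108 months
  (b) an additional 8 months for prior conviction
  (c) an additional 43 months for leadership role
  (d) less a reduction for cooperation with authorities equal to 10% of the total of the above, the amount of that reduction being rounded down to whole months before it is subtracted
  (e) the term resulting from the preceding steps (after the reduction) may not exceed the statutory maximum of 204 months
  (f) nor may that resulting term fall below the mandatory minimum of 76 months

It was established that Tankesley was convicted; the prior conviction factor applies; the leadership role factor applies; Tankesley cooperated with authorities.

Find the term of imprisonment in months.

Prior conviction enhancement: +8 months
Leadership role enhancement: +43 months
Adjusted term: 108 months + 8 months + 43 months = 159 months
Cooperation with authorities reduction: 10% of 159 months = 15 months (rounded down)
After reduction: 159 − 15 = 144 months
Cap at 204 months: 144 months is within the cap, no reduction.
Minimum 76 months: 144 months meets the minimum, no increase.

144 months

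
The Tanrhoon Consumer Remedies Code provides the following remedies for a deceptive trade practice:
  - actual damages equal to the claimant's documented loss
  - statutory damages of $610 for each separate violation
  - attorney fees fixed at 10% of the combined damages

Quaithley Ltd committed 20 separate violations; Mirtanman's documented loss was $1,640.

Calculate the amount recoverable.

Statutory damages: 20 × $610 = $12,200
Combined damages: $1,640 + $12,200 = $13,840
Attorney fees: 10% of $13,840 = $1,384
Total recovery: $13,840 + $1,384 = $15,224

$15,224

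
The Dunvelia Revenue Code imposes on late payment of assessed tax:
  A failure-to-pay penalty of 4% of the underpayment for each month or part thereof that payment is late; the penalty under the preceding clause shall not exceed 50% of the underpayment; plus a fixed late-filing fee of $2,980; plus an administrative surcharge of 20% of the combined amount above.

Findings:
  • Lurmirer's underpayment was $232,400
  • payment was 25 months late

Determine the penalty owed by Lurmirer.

Accrued rate: 4% × 25 = 100%, capped at 50% → 50%
Failure-to-pay penalty: 50% of $232,400 = $116,200
Penalty before surcharge: $116,200 + $2,980 = $119,180
Administrative surcharge: 20% of $119,180 = $23,836
Total penalty: $119,180 + $23,836 = $143,016

$143,016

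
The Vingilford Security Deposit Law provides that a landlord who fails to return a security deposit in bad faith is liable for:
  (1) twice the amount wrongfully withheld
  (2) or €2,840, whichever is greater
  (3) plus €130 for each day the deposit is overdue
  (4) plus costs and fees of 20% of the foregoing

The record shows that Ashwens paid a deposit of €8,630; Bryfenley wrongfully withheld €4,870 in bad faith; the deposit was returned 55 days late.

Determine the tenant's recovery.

€20,268

Doubled: 2 × €4,870 = €9,740
Minimum €2,840: €9,740 meets the minimum, no increase.
Late-return penalty: 55 × €130 = €7,150
Damages plus late penalty: €9,740 + €7,150 = €16,890
Costs and fees: 20% of €16,890 = €3,378
Total recovery: €16,890 + €3,378 = €20,268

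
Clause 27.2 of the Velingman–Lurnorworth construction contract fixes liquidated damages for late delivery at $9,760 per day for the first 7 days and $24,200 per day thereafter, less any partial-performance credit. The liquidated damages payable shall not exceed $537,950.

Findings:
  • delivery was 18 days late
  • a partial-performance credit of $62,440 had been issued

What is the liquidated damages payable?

$272,080

First 7 days: 7 × $9,760 = $68,320
Remaining days: (18 − 7) × $24,200 = $266,200
Accrued per-day damages: $68,320 + $266,200 = $334,520
Less partial-performance credit: $334,520 − $62,440 = $272,080
Cap at $537,950: $272,080 is within the cap, no reduction.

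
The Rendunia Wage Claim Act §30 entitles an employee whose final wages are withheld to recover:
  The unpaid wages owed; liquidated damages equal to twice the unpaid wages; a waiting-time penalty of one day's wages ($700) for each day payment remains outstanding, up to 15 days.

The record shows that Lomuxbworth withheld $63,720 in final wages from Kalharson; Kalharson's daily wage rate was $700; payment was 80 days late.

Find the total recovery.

$201,660

Doubled: 2 × $63,720 = $127,440
Penalty days: min(80, 15) = 15
Waiting-time penalty: 15 × $700 = $10,500
Total award: $63,720 + $127,440 + $10,500 = $201,660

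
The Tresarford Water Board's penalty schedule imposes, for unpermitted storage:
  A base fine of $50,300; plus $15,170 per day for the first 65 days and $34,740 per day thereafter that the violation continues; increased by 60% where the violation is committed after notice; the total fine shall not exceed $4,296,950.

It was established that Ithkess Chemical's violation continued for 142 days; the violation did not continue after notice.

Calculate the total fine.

$3,711,330

First 65 days: 65 × $15,170 = $986,050
Remaining days: (142 − 65) × $34,740 = $2,674,980
Per-day component: $986,050 + $2,674,980 = $3,661,030
Base plus per-day: $50,300 + $3,661,030 = $3,711,330
The violation did not continue after notice: no 60% increase.
Cap at $4,296,950: $3,711,330 is within the cap, no reduction.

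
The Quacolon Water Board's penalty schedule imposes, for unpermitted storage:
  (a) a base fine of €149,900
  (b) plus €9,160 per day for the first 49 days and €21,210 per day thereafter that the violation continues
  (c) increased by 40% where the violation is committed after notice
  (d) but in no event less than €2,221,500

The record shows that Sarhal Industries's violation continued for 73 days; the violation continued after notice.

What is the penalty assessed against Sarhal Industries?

€2,221,500

First 49 days: 49 × €9,160 = €448,840
Remaining days: (73 − 49) × €21,210 = €509,040
Per-day component: €448,840 + €509,040 = €957,880
Base plus per-day: €149,900 + €957,880 = €1,107,780
Enhancement: 40% of €1,107,780 = €443,112
Enhanced fine: €1,107,780 + €443,112 = €1,550,892
Minimum €2,221,500: €1,550,892 is below the minimum → €2,221,500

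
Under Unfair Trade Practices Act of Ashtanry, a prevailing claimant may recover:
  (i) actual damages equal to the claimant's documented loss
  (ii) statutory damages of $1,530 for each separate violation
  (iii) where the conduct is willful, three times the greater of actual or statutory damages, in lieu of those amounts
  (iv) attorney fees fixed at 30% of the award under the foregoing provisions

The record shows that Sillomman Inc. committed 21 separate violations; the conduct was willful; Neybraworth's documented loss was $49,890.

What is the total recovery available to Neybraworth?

Statutory damages: 21 × $1,530 = $32,130
Greater of actual damages ($49,890) or statutory damages ($32,130): $49,890
Trebled: 3 × $49,890 = $149,670
Attorney fees: 30% of $149,670 = $44,901
Total recovery: $149,670 + $44,901 = $194,571

$194,571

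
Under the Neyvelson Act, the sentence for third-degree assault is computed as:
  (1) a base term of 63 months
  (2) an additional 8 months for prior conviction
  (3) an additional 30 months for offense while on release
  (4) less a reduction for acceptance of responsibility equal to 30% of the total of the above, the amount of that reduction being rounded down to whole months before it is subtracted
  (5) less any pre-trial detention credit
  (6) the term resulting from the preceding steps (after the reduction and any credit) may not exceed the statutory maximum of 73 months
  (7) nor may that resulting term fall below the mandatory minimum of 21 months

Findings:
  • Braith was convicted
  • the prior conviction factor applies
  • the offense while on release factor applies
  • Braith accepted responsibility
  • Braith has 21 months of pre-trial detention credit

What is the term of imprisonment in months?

Sentence: 50 months

Prior conviction enhancement: +8 months
Offense while on release enhancement: +30 months
Adjusted term: 63 months + 8 months + 30 months = 101 months
Acceptance of responsibility reduction: 30% of 101 months = 30 months (rounded down)
After reduction: 101 − 30 = 71 months
Less pre-trial detention credit: 71 months − 21 months = 50 months
Cap at 73 months: 50 months is within the cap, no reduction.
Minimum 21 months: 50 months meets the minimum, no increase.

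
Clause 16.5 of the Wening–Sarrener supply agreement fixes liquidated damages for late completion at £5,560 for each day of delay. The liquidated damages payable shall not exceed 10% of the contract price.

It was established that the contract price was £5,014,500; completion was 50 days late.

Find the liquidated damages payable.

Per-day damages: 50 × £5,560 = £278,000
Cap: 10% of £5,014,500 = £501,450
Cap at £501,450: £278,000 is within the cap, no reduction.

£278,000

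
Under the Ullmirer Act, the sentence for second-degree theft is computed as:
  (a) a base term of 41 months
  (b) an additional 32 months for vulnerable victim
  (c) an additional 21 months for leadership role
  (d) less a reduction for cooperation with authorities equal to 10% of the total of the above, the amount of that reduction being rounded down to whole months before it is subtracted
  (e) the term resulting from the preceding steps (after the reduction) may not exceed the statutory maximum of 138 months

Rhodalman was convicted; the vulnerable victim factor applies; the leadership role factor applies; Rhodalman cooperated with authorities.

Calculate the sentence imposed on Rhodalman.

Vulnerable victim enhancement: +32 months
Leadership role enhancement: +21 months
Adjusted term: 41 months + 32 months + 21 months = 94 months
Cooperation with authorities reduction: 10% of 94 months = 9 months (rounded down)
After reduction: 94 − 9 = 85 months
Cap at 138 months: 85 months is within the cap, no reduction.

85 months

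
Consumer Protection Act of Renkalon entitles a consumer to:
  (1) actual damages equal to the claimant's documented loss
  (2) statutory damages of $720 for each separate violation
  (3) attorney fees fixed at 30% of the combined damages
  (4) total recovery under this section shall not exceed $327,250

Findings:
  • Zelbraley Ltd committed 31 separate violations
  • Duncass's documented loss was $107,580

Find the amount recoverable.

$168,870

Statutory damages: 31 × $720 = $22,320
Combined damages: $107,580 + $22,320 = $129,900
Attorney fees: 30% of $129,900 = $38,970
Total before cap: $129,900 + $38,970 = $168,870
Cap at $327,250: $168,870 is within the cap, no reduction.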